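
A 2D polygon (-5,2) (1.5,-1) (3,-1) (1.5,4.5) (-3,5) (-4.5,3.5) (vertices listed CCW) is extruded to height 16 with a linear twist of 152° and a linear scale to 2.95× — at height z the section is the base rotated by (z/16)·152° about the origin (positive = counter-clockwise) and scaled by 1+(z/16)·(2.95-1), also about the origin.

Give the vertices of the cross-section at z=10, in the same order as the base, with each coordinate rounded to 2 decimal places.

t = z/height = 10/16 = 0.625
s = 1 + (scale-1)·z/height = 1 + (2.95-1)·10/16 = 2.218750
θ = twist·z/height = 152°·10/16 = 95.0000° = 1.658063 rad
cos θ = -0.087156, sin θ = 0.996195 (intermediates below are computed at full precision and shown rounded to 5 d.p.)
v1: (-5,2) → rotate → (-1.55661,-5.15528) → ×s → (-3.45373,-11.43829) → (-3.45,-11.44)
v2: (1.5,-1) → rotate → (0.86546,1.58145) → ×s → (1.92024,3.50884) → (1.92,3.51)
v3: (3,-1) → rotate → (0.73473,3.07574) → ×s → (1.63018,6.82430) → (1.63,6.82)
v4: (1.5,4.5) → rotate → (-4.61361,1.10209) → ×s → (-10.23645,2.44526) → (-10.24,2.45)
v5: (-3,5) → rotate → (-4.71951,-3.42436) → ×s → (-10.47140,-7.59780) → (-10.47,-7.60)
v6: (-4.5,3.5) → rotate → (-3.09448,-4.78792) → ×s → (-6.86588,-10.62320) → (-6.87,-10.62)

Cross-section at z=10: (-3.45,-11.44) (1.92,3.51) (1.63,6.82) (-10.24,2.45) (-10.47,-7.60) (-6.87,-10.62)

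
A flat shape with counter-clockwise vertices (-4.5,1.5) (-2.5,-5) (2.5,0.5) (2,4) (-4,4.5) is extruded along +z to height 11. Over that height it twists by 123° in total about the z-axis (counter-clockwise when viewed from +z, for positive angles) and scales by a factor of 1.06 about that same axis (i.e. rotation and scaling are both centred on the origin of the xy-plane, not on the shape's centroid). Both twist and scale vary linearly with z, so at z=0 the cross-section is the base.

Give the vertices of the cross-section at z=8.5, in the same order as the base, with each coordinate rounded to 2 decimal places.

Cross-section at z=8.5: (-1.15,-4.83) (5.44,-2.15) (-0.75,2.56) (-4.35,1.72) (-4.32,-4.58)

t = z/height = 8.5/11 = 0.772727
s = 1 + (scale-1)·z/height = 1 + (1.06-1)·8.5/11 = 1.046364
θ = twist·z/height = 123°·8.5/11 = 95.0455° = 1.658856 rad
cos θ = -0.087946, sin θ = 0.996125 (intermediates below are computed at full precision and shown rounded to 5 d.p.)
v1: (-4.5,1.5) → rotate → (-1.09843,-4.61448) → ×s → (-1.14936,-4.82843) → (-1.15,-4.83)
v2: (-2.5,-5) → rotate → (5.20049,-2.05058) → ×s → (5.44160,-2.14566) → (5.44,-2.15)
v3: (2.5,0.5) → rotate → (-0.71793,2.44634) → ×s → (-0.75121,2.55976) → (-0.75,2.56)
v4: (2,4) → rotate → (-4.16039,1.64047) → ×s → (-4.35328,1.71652) → (-4.35,1.72)
v5: (-4,4.5) → rotate → (-4.13078,-4.38026) → ×s → (-4.32230,-4.58334) → (-4.32,-4.58)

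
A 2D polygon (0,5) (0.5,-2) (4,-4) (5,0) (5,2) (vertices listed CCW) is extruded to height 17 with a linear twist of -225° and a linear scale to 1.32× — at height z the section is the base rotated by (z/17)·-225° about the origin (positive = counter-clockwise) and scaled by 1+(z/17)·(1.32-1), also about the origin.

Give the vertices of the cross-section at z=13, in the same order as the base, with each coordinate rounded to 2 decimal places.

Cross-section at z=13: (0.86,-6.16) (-0.96,2.38) (-5.62,4.24) (-6.16,-0.86) (-5.82,-3.33)

t = z/height = 13/17 = 0.764706
s = 1 + (scale-1)·z/height = 1 + (1.32-1)·13/17 = 1.244706
θ = twist·z/height = -225°·13/17 = -172.0588° = -3.002993 rad
cos θ = -0.990410, sin θ = -0.138156 (intermediates below are computed at full precision and shown rounded to 5 d.p.)
v1: (0,5) → rotate → (0.69078,-4.95205) → ×s → (0.85982,-6.16385) → (0.86,-6.16)
v2: (0.5,-2) → rotate → (-0.77152,1.91174) → ×s → (-0.96031,2.37956) → (-0.96,2.38)
v3: (4,-4) → rotate → (-4.51427,3.40902) → ×s → (-5.61893,4.24322) → (-5.62,4.24)
v4: (5,0) → rotate → (-4.95205,-0.69078) → ×s → (-6.16385,-0.85982) → (-6.16,-0.86)
v5: (5,2) → rotate → (-4.67574,-2.67160) → ×s → (-5.81992,-3.32536) → (-5.82,-3.33)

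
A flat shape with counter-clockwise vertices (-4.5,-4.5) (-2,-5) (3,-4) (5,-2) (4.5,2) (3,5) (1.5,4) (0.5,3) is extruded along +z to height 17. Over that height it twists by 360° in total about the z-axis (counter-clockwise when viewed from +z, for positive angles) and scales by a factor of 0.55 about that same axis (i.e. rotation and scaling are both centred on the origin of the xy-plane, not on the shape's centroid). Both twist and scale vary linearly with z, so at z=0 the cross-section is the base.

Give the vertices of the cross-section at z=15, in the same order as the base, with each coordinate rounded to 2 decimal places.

t = z/height = 15/17 = 0.882353
s = 1 + (scale-1)·z/height = 1 + (0.55-1)·15/17 = 0.602941
θ = twist·z/height = 360°·15/17 = 317.6471° = 5.543987 rad
cos θ = 0.739009, sin θ = -0.673696 (intermediates below are computed at full precision and shown rounded to 5 d.p.)
v1: (-4.5,-4.5) → rotate → (-6.35717,-0.29391) → ×s → (-3.83300,-0.17721) → (-3.83,-0.18)
v2: (-2,-5) → rotate → (-4.84650,-2.34765) → ×s → (-2.92215,-1.41550) → (-2.92,-1.42)
v3: (3,-4) → rotate → (-0.47776,-4.97712) → ×s → (-0.28806,-3.00091) → (-0.29,-3.00)
v4: (5,-2) → rotate → (2.34765,-4.84650) → ×s → (1.41550,-2.92215) → (1.42,-2.92)
v5: (4.5,2) → rotate → (4.67293,-1.55361) → ×s → (2.81750,-0.93674) → (2.82,-0.94)
v6: (3,5) → rotate → (5.58550,1.67396) → ×s → (3.36773,1.00930) → (3.37,1.01)
v7: (1.5,4) → rotate → (3.80330,1.94549) → ×s → (2.29316,1.17302) → (2.29,1.17)
v8: (0.5,3) → rotate → (2.39059,1.88018) → ×s → (1.44139,1.13364) → (1.44,1.13)

Cross-section at z=15: (-3.83,-0.18) (-2.92,-1.42) (-0.29,-3.00) (1.42,-2.92) (2.82,-0.94) (3.37,1.01) (2.29,1.17) (1.44,1.13)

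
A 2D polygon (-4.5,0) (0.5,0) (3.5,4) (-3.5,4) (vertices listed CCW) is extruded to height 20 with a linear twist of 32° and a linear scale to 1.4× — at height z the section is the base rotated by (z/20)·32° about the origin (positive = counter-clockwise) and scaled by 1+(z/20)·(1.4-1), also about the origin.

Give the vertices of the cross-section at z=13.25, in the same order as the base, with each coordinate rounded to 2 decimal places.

Cross-section at z=13.25: (-5.31,-2.06) (0.59,0.23) (2.30,6.32) (-5.96,3.12)

t = z/height = 13.25/20 = 0.6625
s = 1 + (scale-1)·z/height = 1 + (1.4-1)·13.25/20 = 1.265000
θ = twist·z/height = 32°·13.25/20 = 21.2000° = 0.370010 rad
cos θ = 0.932324, sin θ = 0.361625 (intermediates below are computed at full precision and shown rounded to 5 d.p.)
v1: (-4.5,0) → rotate → (-4.19546,-1.62731) → ×s → (-5.30725,-2.05855) → (-5.31,-2.06)
v2: (0.5,0) → rotate → (0.46616,0.18081) → ×s → (0.58969,0.22873) → (0.59,0.23)
v3: (3.5,4) → rotate → (1.81664,4.99498) → ×s → (2.29804,6.31865) → (2.30,6.32)
v4: (-3.5,4) → rotate → (-4.70963,2.46361) → ×s → (-5.95768,3.11647) → (-5.96,3.12)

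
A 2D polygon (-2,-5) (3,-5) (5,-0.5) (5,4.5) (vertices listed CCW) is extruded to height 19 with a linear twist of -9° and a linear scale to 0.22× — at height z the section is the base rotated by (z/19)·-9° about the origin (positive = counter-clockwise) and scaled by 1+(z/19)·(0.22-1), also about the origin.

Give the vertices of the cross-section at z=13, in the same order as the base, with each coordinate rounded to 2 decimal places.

Cross-section at z=13: (-1.18,-2.22) (1.14,-2.47) (2.29,-0.48) (2.54,1.84)

t = z/height = 13/19 = 0.684211
s = 1 + (scale-1)·z/height = 1 + (0.22-1)·13/19 = 0.466316
θ = twist·z/height = -9°·13/19 = -6.1579° = -0.107476 rad
cos θ = 0.994230, sin θ = -0.107269 (intermediates below are computed at full precision and shown rounded to 5 d.p.)
v1: (-2,-5) → rotate → (-2.52480,-4.75661) → ×s → (-1.17736,-2.21808) → (-1.18,-2.22)
v2: (3,-5) → rotate → (2.44635,-5.29296) → ×s → (1.14077,-2.46819) → (1.14,-2.47)
v3: (5,-0.5) → rotate → (4.91752,-1.03346) → ×s → (2.29312,-0.48192) → (2.29,-0.48)
v4: (5,4.5) → rotate → (5.45386,3.93769) → ×s → (2.54322,1.83621) → (2.54,1.84)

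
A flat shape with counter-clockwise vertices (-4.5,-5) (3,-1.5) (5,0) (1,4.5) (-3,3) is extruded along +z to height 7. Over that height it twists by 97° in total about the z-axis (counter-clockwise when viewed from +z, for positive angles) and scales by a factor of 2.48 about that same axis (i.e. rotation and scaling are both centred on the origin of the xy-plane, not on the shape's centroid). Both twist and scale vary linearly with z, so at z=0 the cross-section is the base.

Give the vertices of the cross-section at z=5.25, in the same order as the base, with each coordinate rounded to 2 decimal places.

Cross-section at z=5.25: (7.26,-12.20) (4.90,5.11) (3.13,10.08) (-8.44,4.83) (-7.92,-4.17)

t = z/height = 5.25/7 = 0.75
s = 1 + (scale-1)·z/height = 1 + (2.48-1)·5.25/7 = 2.110000
θ = twist·z/height = 97°·5.25/7 = 72.7500° = 1.269727 rad
cos θ = 0.296542, sin θ = 0.955020 (intermediates below are computed at full precision and shown rounded to 5 d.p.)
v1: (-4.5,-5) → rotate → (3.44066,-5.78030) → ×s → (7.25980,-12.19643) → (7.26,-12.20)
v2: (3,-1.5) → rotate → (2.32215,2.42025) → ×s → (4.89975,5.10672) → (4.90,5.11)
v3: (5,0) → rotate → (1.48271,4.77510) → ×s → (3.12851,10.07546) → (3.13,10.08)
v4: (1,4.5) → rotate → (-4.00105,2.28946) → ×s → (-8.44221,4.83075) → (-8.44,4.83)
v5: (-3,3) → rotate → (-3.75468,-1.97544) → ×s → (-7.92238,-4.16817) → (-7.92,-4.17)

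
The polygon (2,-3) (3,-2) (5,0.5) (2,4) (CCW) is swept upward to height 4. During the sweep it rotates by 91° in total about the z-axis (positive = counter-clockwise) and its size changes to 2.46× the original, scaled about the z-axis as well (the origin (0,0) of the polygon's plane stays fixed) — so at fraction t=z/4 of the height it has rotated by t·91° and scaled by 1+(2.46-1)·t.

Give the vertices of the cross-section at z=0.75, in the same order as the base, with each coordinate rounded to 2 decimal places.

t = z/height = 0.75/4 = 0.1875
s = 1 + (scale-1)·z/height = 1 + (2.46-1)·0.75/4 = 1.273750
θ = twist·z/height = 91°·0.75/4 = 17.0625° = 0.297797 rad
cos θ = 0.955985, sin θ = 0.293415 (intermediates below are computed at full precision and shown rounded to 5 d.p.)
v1: (2,-3) → rotate → (2.79221,-2.28113) → ×s → (3.55658,-2.90558) → (3.56,-2.91)
v2: (3,-2) → rotate → (3.45479,-1.03173) → ×s → (4.40053,-1.31416) → (4.40,-1.31)
v3: (5,0.5) → rotate → (4.63322,1.94507) → ×s → (5.90156,2.47753) → (5.90,2.48)
v4: (2,4) → rotate → (0.73831,4.41077) → ×s → (0.94042,5.61822) → (0.94,5.62)

Cross-section at z=0.75: (3.56,-2.91) (4.40,-1.31) (5.90,2.48) (0.94,5.62)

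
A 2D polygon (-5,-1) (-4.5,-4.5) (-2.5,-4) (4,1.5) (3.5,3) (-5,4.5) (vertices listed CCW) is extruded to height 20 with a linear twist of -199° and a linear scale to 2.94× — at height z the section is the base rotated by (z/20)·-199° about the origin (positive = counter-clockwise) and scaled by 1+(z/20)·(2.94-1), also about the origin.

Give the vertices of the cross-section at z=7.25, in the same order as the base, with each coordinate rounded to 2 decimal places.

Cross-section at z=7.25: (-4.23,7.58) (-9.65,4.94) (-7.79,1.96) (4.52,-5.70) (6.69,-4.11) (4.68,10.46)

t = z/height = 7.25/20 = 0.3625
s = 1 + (scale-1)·z/height = 1 + (2.94-1)·7.25/20 = 1.703250
θ = twist·z/height = -199°·7.25/20 = -72.1375° = -1.259037 rad
cos θ = 0.306734, sin θ = -0.951795 (intermediates below are computed at full precision and shown rounded to 5 d.p.)
v1: (-5,-1) → rotate → (-2.48546,4.45224) → ×s → (-4.23337,7.58328) → (-4.23,7.58)
v2: (-4.5,-4.5) → rotate → (-5.66338,2.90278) → ×s → (-9.64615,4.94416) → (-9.65,4.94)
v3: (-2.5,-4) → rotate → (-4.57402,1.15255) → ×s → (-7.79069,1.96309) → (-7.79,1.96)
v4: (4,1.5) → rotate → (2.65463,-3.34708) → ×s → (4.52150,-5.70092) → (4.52,-5.70)
v5: (3.5,3) → rotate → (3.92895,-2.41108) → ×s → (6.69199,-4.10668) → (6.69,-4.11)
v6: (-5,4.5) → rotate → (2.74941,6.13928) → ×s → (4.68293,10.45673) → (4.68,10.46)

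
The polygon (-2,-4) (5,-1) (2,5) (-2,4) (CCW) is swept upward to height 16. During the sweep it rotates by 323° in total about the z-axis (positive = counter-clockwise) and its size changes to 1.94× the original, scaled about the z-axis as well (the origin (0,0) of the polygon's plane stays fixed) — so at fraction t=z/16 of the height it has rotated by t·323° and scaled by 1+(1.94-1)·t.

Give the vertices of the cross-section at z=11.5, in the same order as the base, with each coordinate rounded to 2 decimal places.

t = z/height = 11.5/16 = 0.71875
s = 1 + (scale-1)·z/height = 1 + (1.94-1)·11.5/16 = 1.675625
θ = twist·z/height = 323°·11.5/16 = 232.1563° = 4.051891 rad
cos θ = -0.613510, sin θ = -0.789687 (intermediates below are computed at full precision and shown rounded to 5 d.p.)
v1: (-2,-4) → rotate → (-1.93173,4.03341) → ×s → (-3.23685,6.75849) → (-3.24,6.76)
v2: (5,-1) → rotate → (-3.85724,-3.33492) → ×s → (-6.46328,-5.58808) → (-6.46,-5.59)
v3: (2,5) → rotate → (2.72141,-4.64692) → ×s → (4.56007,-7.78650) → (4.56,-7.79)
v4: (-2,4) → rotate → (4.38577,-0.87467) → ×s → (7.34890,-1.46561) → (7.35,-1.47)

Cross-section at z=11.5: (-3.24,6.76) (-6.46,-5.59) (4.56,-7.79) (7.35,-1.47)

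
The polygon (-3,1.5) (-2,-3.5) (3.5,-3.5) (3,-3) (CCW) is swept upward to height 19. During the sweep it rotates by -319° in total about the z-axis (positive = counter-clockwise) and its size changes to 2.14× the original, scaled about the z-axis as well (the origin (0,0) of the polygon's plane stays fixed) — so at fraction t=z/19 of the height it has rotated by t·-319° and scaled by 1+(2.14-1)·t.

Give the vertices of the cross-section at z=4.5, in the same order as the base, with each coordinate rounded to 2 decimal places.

t = z/height = 4.5/19 = 0.236842
s = 1 + (scale-1)·z/height = 1 + (2.14-1)·4.5/19 = 1.270000
θ = twist·z/height = -319°·4.5/19 = -75.5526° = -1.318642 rad
cos θ = 0.249491, sin θ = -0.968377 (intermediates below are computed at full precision and shown rounded to 5 d.p.)
v1: (-3,1.5) → rotate → (0.70409,3.27937) → ×s → (0.89420,4.16480) → (0.89,4.16)
v2: (-2,-3.5) → rotate → (-3.88830,1.06354) → ×s → (-4.93814,1.35069) → (-4.94,1.35)
v3: (3.5,-3.5) → rotate → (-2.51610,-4.26254) → ×s → (-3.19545,-5.41342) → (-3.20,-5.41)
v4: (3,-3) → rotate → (-2.15666,-3.65360) → ×s → (-2.73896,-4.64008) → (-2.74,-4.64)

Cross-section at z=4.5: (0.89,4.16) (-4.94,1.35) (-3.20,-5.41) (-2.74,-4.64)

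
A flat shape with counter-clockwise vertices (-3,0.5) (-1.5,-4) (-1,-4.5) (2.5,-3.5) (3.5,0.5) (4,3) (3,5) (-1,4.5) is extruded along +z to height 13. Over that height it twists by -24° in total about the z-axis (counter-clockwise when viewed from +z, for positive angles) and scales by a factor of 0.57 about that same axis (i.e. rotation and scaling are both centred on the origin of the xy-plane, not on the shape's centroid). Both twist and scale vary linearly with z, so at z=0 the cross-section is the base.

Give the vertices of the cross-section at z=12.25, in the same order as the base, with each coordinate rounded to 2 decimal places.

Cross-section at z=12.25: (-1.53,0.96) (-1.74,-1.85) (-1.58,-2.24) (0.57,-2.49) (2.04,-0.53) (2.88,0.73) (2.79,2.06) (0.48,2.70)

t = z/height = 12.25/13 = 0.942308
s = 1 + (scale-1)·z/height = 1 + (0.57-1)·12.25/13 = 0.594808
θ = twist·z/height = -24°·12.25/13 = -22.6154° = -0.394713 rad
cos θ = 0.923107, sin θ = -0.384543 (intermediates below are computed at full precision and shown rounded to 5 d.p.)
v1: (-3,0.5) → rotate → (-2.57705,1.61518) → ×s → (-1.53285,0.96072) → (-1.53,0.96)
v2: (-1.5,-4) → rotate → (-2.92283,-3.11561) → ×s → (-1.73852,-1.85319) → (-1.74,-1.85)
v3: (-1,-4.5) → rotate → (-2.65355,-3.76944) → ×s → (-1.57835,-2.24209) → (-1.58,-2.24)
v4: (2.5,-3.5) → rotate → (0.96187,-4.19223) → ×s → (0.57213,-2.49357) → (0.57,-2.49)
v5: (3.5,0.5) → rotate → (3.42315,-0.88435) → ×s → (2.03611,-0.52602) → (2.04,-0.53)
v6: (4,3) → rotate → (4.84606,1.23115) → ×s → (2.88247,0.73230) → (2.88,0.73)
v7: (3,5) → rotate → (4.69204,3.46191) → ×s → (2.79086,2.05917) → (2.79,2.06)
v8: (-1,4.5) → rotate → (0.80734,4.53852) → ×s → (0.48021,2.69955) → (0.48,2.70)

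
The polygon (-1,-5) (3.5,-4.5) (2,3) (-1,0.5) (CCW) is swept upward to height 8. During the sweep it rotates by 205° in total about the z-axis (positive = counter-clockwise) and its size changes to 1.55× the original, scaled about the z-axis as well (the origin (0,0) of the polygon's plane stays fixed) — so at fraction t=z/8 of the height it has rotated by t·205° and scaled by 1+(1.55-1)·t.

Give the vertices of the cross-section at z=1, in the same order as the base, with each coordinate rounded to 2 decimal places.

Cross-section at z=1: (1.35,-5.28) (5.45,-2.72) (0.54,3.82) (-1.19,0.02)

t = z/height = 1/8 = 0.125
s = 1 + (scale-1)·z/height = 1 + (1.55-1)·1/8 = 1.068750
θ = twist·z/height = 205°·1/8 = 25.6250° = 0.447241 rad
cos θ = 0.901644, sin θ = 0.432479 (intermediates below are computed at full precision and shown rounded to 5 d.p.)
v1: (-1,-5) → rotate → (1.26075,-4.94070) → ×s → (1.34743,-5.28037) → (1.35,-5.28)
v2: (3.5,-4.5) → rotate → (5.10191,-2.54372) → ×s → (5.45267,-2.71860) → (5.45,-2.72)
v3: (2,3) → rotate → (0.50585,3.56989) → ×s → (0.54063,3.81532) → (0.54,3.82)
v4: (-1,0.5) → rotate → (-1.11788,0.01834) → ×s → (-1.19474,0.01960) → (-1.19,0.02)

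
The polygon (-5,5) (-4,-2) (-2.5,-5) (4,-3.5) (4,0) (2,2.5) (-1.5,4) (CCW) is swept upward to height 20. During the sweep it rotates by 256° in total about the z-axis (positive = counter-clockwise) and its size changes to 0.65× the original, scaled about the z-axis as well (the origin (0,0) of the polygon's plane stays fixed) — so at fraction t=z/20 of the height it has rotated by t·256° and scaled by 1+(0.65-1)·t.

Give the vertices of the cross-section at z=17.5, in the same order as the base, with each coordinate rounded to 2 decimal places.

t = z/height = 17.5/20 = 0.875
s = 1 + (scale-1)·z/height = 1 + (0.65-1)·17.5/20 = 0.693750
θ = twist·z/height = 256°·17.5/20 = 224.0000° = 3.909538 rad
cos θ = -0.719340, sin θ = -0.694658 (intermediates below are computed at full precision and shown rounded to 5 d.p.)
v1: (-5,5) → rotate → (7.06999,-0.12341) → ×s → (4.90481,-0.08561) → (4.90,-0.09)
v2: (-4,-2) → rotate → (1.48804,4.21731) → ×s → (1.03233,2.92576) → (1.03,2.93)
v3: (-2.5,-5) → rotate → (-1.67494,5.33334) → ×s → (-1.16199,3.70001) → (-1.16,3.70)
v4: (4,-3.5) → rotate → (-5.30866,-0.26094) → ×s → (-3.68289,-0.18103) → (-3.68,-0.18)
v5: (4,0) → rotate → (-2.87736,-2.77863) → ×s → (-1.99617,-1.92768) → (-2.00,-1.93)
v6: (2,2.5) → rotate → (0.29797,-3.18767) → ×s → (0.20671,-2.21144) → (0.21,-2.21)
v7: (-1.5,4) → rotate → (3.85764,-1.83537) → ×s → (2.67624,-1.27329) → (2.68,-1.27)

Cross-section at z=17.5: (4.90,-0.09) (1.03,2.93) (-1.16,3.70) (-3.68,-0.18) (-2.00,-1.93) (0.21,-2.21) (2.68,-1.27)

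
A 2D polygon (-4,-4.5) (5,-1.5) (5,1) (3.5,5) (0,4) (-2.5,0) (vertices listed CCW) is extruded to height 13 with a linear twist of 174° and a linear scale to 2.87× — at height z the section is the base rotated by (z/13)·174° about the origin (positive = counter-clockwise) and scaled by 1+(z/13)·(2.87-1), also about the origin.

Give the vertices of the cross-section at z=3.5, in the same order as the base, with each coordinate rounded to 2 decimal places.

Cross-section at z=3.5: (0.82,-9.01) (6.79,3.94) (4.04,6.51) (-1.88,8.98) (-4.39,4.11) (-2.57,-2.74)

t = z/height = 3.5/13 = 0.269231
s = 1 + (scale-1)·z/height = 1 + (2.87-1)·3.5/13 = 1.503462
θ = twist·z/height = 174°·3.5/13 = 46.8462° = 0.817620 rad
cos θ = 0.683960, sin θ = 0.729520 (intermediates below are computed at full precision and shown rounded to 5 d.p.)
v1: (-4,-4.5) → rotate → (0.54700,-5.99590) → ×s → (0.82239,-9.01460) → (0.82,-9.01)
v2: (5,-1.5) → rotate → (4.51408,2.62166) → ×s → (6.78674,3.94156) → (6.79,3.94)
v3: (5,1) → rotate → (2.69028,4.33156) → ×s → (4.04473,6.51233) → (4.04,6.51)
v4: (3.5,5) → rotate → (-1.25374,5.97312) → ×s → (-1.88495,8.98035) → (-1.88,8.98)
v5: (0,4) → rotate → (-2.91808,2.73584) → ×s → (-4.38722,4.11323) → (-4.39,4.11)
v6: (-2.5,0) → rotate → (-1.70990,-1.82380) → ×s → (-2.57077,-2.74201) → (-2.57,-2.74)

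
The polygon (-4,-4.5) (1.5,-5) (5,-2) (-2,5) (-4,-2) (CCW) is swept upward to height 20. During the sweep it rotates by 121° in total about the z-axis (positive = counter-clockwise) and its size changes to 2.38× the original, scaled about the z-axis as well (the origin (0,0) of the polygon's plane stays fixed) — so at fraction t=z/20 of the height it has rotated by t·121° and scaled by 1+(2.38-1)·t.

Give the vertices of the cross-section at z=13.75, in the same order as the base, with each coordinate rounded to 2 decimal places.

Cross-section at z=13.75: (7.78,-8.78) (10.02,1.75) (5.03,9.21) (-10.14,-2.71) (2.95,-8.20)

t = z/height = 13.75/20 = 0.6875
s = 1 + (scale-1)·z/height = 1 + (2.38-1)·13.75/20 = 1.948750
θ = twist·z/height = 121°·13.75/20 = 83.1875° = 1.451896 rad
cos θ = 0.118621, sin θ = 0.992940 (intermediates below are computed at full precision and shown rounded to 5 d.p.)
v1: (-4,-4.5) → rotate → (3.99375,-4.50555) → ×s → (7.78281,-8.78019) → (7.78,-8.78)
v2: (1.5,-5) → rotate → (5.14263,0.89631) → ×s → (10.02170,1.74668) → (10.02,1.75)
v3: (5,-2) → rotate → (2.57898,4.72746) → ×s → (5.02579,9.21263) → (5.03,9.21)
v4: (-2,5) → rotate → (-5.20194,-1.39278) → ×s → (-10.13728,-2.71417) → (-10.14,-2.71)
v5: (-4,-2) → rotate → (1.51140,-4.20900) → ×s → (2.94533,-8.20229) → (2.95,-8.20)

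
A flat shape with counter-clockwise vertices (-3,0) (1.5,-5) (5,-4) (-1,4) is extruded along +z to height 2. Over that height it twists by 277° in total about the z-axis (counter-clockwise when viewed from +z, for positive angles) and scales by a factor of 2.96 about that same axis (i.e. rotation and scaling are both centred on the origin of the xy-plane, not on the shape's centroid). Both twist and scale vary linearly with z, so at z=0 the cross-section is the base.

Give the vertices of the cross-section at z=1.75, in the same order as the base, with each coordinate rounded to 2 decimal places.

t = z/height = 1.75/2 = 0.875
s = 1 + (scale-1)·z/height = 1 + (2.96-1)·1.75/2 = 2.715000
θ = twist·z/height = 277°·1.75/2 = 242.3750° = 4.230242 rad
cos θ = -0.463683, sin θ = -0.886001 (intermediates below are computed at full precision and shown rounded to 5 d.p.)
v1: (-3,0) → rotate → (1.39105,2.65800) → ×s → (3.77670,7.21648) → (3.78,7.22)
v2: (1.5,-5) → rotate → (-5.12553,0.98941) → ×s → (-13.91582,2.68625) → (-13.92,2.69)
v3: (5,-4) → rotate → (-5.86242,-2.57528) → ×s → (-15.91647,-6.99187) → (-15.92,-6.99)
v4: (-1,4) → rotate → (4.00769,-0.96873) → ×s → (10.88087,-2.63010) → (10.88,-2.63)

Cross-section at z=1.75: (3.78,7.22) (-13.92,2.69) (-15.92,-6.99) (10.88,-2.63)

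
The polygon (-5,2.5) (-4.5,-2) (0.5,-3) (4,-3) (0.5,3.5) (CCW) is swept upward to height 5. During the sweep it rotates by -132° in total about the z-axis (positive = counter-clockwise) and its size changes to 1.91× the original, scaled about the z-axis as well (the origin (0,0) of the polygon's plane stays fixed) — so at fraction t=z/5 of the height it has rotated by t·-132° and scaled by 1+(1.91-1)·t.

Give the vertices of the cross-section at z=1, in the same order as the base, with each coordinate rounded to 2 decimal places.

t = z/height = 1/5 = 0.2
s = 1 + (scale-1)·z/height = 1 + (1.91-1)·1/5 = 1.182000
θ = twist·z/height = -132°·1/5 = -26.4000° = -0.460767 rad
cos θ = 0.895712, sin θ = -0.444635 (intermediates below are computed at full precision and shown rounded to 5 d.p.)
v1: (-5,2.5) → rotate → (-3.36697,4.46246) → ×s → (-3.97976,5.27462) → (-3.98,5.27)
v2: (-4.5,-2) → rotate → (-4.91997,0.20943) → ×s → (-5.81541,0.24755) → (-5.82,0.25)
v3: (0.5,-3) → rotate → (-0.88605,-2.90945) → ×s → (-1.04731,-3.43897) → (-1.05,-3.44)
v4: (4,-3) → rotate → (2.24894,-4.46568) → ×s → (2.65825,-5.27843) → (2.66,-5.28)
v5: (0.5,3.5) → rotate → (2.00408,2.91267) → ×s → (2.36882,3.44278) → (2.37,3.44)

Cross-section at z=1: (-3.98,5.27) (-5.82,0.25) (-1.05,-3.44) (2.66,-5.28) (2.37,3.44)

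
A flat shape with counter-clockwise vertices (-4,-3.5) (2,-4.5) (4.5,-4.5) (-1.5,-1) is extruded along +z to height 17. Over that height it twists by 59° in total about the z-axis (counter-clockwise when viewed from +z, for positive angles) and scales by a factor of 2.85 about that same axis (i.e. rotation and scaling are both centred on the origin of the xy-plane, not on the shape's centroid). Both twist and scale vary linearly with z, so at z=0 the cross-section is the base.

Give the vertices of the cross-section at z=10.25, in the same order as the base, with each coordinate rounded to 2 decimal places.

t = z/height = 10.25/17 = 0.602941
s = 1 + (scale-1)·z/height = 1 + (2.85-1)·10.25/17 = 2.115441
θ = twist·z/height = 59°·10.25/17 = 35.5735° = 0.620875 rad
cos θ = 0.813370, sin θ = 0.581747 (intermediates below are computed at full precision and shown rounded to 5 d.p.)
v1: (-4,-3.5) → rotate → (-1.21736,-5.17378) → ×s → (-2.57526,-10.94483) → (-2.58,-10.94)
v2: (2,-4.5) → rotate → (4.24460,-2.49667) → ×s → (8.97921,-5.28156) → (8.98,-5.28)
v3: (4.5,-4.5) → rotate → (6.27803,-1.04230) → ×s → (13.28079,-2.20493) → (13.28,-2.20)
v4: (-1.5,-1) → rotate → (-0.63831,-1.68599) → ×s → (-1.35030,-3.56661) → (-1.35,-3.57)

Cross-section at z=10.25: (-2.58,-10.94) (8.98,-5.28) (13.28,-2.20) (-1.35,-3.57)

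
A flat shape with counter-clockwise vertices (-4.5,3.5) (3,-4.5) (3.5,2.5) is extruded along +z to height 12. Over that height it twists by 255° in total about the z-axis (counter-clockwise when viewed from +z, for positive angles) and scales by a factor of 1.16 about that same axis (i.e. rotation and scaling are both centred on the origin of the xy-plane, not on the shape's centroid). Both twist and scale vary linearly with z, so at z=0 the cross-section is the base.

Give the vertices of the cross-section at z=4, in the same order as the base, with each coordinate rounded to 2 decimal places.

t = z/height = 4/12 = 0.333333
s = 1 + (scale-1)·z/height = 1 + (1.16-1)·4/12 = 1.053333
θ = twist·z/height = 255°·4/12 = 85.0000° = 1.483530 rad
cos θ = 0.087156, sin θ = 0.996195 (intermediates below are computed at full precision and shown rounded to 5 d.p.)
v1: (-4.5,3.5) → rotate → (-3.87888,-4.17783) → ×s → (-4.08576,-4.40065) → (-4.09,-4.40)
v2: (3,-4.5) → rotate → (4.74434,2.59638) → ×s → (4.99738,2.73486) → (5.00,2.73)
v3: (3.5,2.5) → rotate → (-2.18544,3.70457) → ×s → (-2.30200,3.90215) → (-2.30,3.90)

Cross-section at z=4: (-4.09,-4.40) (5.00,2.73) (-2.30,3.90)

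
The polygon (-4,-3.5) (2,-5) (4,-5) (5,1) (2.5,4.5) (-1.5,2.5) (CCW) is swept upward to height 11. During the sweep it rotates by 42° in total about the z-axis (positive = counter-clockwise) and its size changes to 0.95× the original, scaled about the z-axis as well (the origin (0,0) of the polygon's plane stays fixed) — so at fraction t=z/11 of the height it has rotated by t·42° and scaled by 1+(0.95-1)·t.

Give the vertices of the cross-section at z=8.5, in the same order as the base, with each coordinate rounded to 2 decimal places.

t = z/height = 8.5/11 = 0.772727
s = 1 + (scale-1)·z/height = 1 + (0.95-1)·8.5/11 = 0.961364
θ = twist·z/height = 42°·8.5/11 = 32.4545° = 0.566439 rad
cos θ = 0.843817, sin θ = 0.536630 (intermediates below are computed at full precision and shown rounded to 5 d.p.)
v1: (-4,-3.5) → rotate → (-1.49706,-5.09988) → ×s → (-1.43922,-4.90284) → (-1.44,-4.90)
v2: (2,-5) → rotate → (4.37079,-3.14583) → ×s → (4.20192,-3.02428) → (4.20,-3.02)
v3: (4,-5) → rotate → (6.05842,-2.07257) → ×s → (5.82435,-1.99249) → (5.82,-1.99)
v4: (5,1) → rotate → (3.68246,3.52697) → ×s → (3.54018,3.39070) → (3.54,3.39)
v5: (2.5,4.5) → rotate → (-0.30529,5.13875) → ×s → (-0.29350,4.94021) → (-0.29,4.94)
v6: (-1.5,2.5) → rotate → (-2.60730,1.30460) → ×s → (-2.50657,1.25419) → (-2.51,1.25)

Cross-section at z=8.5: (-1.44,-4.90) (4.20,-3.02) (5.82,-1.99) (3.54,3.39) (-0.29,4.94) (-2.51,1.25)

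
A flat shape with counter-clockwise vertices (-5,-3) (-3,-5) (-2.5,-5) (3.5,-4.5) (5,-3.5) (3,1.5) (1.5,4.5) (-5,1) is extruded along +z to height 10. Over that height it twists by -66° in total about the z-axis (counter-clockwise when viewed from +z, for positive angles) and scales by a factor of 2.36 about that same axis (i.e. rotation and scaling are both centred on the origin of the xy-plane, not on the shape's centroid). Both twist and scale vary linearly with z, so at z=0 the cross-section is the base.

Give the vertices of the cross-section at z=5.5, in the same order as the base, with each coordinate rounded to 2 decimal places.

Cross-section at z=5.5: (-10.15,0.95) (-9.40,-3.94) (-8.70,-4.46) (0.27,-9.96) (3.42,-10.10) (5.78,-0.99) (6.77,4.79) (-6.01,6.58)

t = z/height = 5.5/10 = 0.55
s = 1 + (scale-1)·z/height = 1 + (2.36-1)·5.5/10 = 1.748000
θ = twist·z/height = -66°·5.5/10 = -36.3000° = -0.633555 rad
cos θ = 0.805928, sin θ = -0.592013 (intermediates below are computed at full precision and shown rounded to 5 d.p.)
v1: (-5,-3) → rotate → (-5.80568,0.54228) → ×s → (-10.14833,0.94791) → (-10.15,0.95)
v2: (-3,-5) → rotate → (-5.37785,-2.25360) → ×s → (-9.40048,-3.93930) → (-9.40,-3.94)
v3: (-2.5,-5) → rotate → (-4.97489,-2.54961) → ×s → (-8.69610,-4.45672) → (-8.70,-4.46)
v4: (3.5,-4.5) → rotate → (0.15669,-5.69872) → ×s → (0.27389,-9.96137) → (0.27,-9.96)
v5: (5,-3.5) → rotate → (1.95760,-5.78081) → ×s → (3.42188,-10.10486) → (3.42,-10.10)
v6: (3,1.5) → rotate → (3.30580,-0.56715) → ×s → (5.77855,-0.99137) → (5.78,-0.99)
v7: (1.5,4.5) → rotate → (3.87295,2.73866) → ×s → (6.76992,4.78717) → (6.77,4.79)
v8: (-5,1) → rotate → (-3.43763,3.76599) → ×s → (-6.00897,6.58296) → (-6.01,6.58)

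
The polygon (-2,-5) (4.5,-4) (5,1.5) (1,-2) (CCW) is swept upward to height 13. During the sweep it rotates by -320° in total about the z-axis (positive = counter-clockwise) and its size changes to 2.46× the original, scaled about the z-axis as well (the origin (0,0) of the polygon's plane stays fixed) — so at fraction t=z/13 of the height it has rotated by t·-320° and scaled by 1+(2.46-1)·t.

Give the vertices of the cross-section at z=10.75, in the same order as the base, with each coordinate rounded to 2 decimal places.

Cross-section at z=10.75: (11.40,-3.36) (7.86,10.72) (-4.33,10.68) (4.19,2.61)

t = z/height = 10.75/13 = 0.826923
s = 1 + (scale-1)·z/height = 1 + (2.46-1)·10.75/13 = 2.207308
θ = twist·z/height = -320°·10.75/13 = -264.6154° = -4.618410 rad
cos θ = -0.093841, sin θ = 0.995587 (intermediates below are computed at full precision and shown rounded to 5 d.p.)
v1: (-2,-5) → rotate → (5.16562,-1.52197) → ×s → (11.40211,-3.35945) → (11.40,-3.36)
v2: (4.5,-4) → rotate → (3.56006,4.85551) → ×s → (7.85816,10.71760) → (7.86,10.72)
v3: (5,1.5) → rotate → (-1.96259,4.83717) → ×s → (-4.33203,10.67713) → (-4.33,10.68)
v4: (1,-2) → rotate → (1.89733,1.18327) → ×s → (4.18800,2.61184) → (4.19,2.61)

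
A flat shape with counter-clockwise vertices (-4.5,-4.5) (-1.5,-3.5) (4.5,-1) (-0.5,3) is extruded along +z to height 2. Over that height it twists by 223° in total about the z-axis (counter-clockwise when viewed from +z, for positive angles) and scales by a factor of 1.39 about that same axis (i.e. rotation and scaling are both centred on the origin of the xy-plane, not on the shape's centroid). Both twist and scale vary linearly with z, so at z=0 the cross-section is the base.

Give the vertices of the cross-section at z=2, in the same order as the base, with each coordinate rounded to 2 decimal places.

Cross-section at z=2: (0.31,8.84) (-1.79,4.98) (-5.52,-3.25) (3.35,-2.58)

t = z/height = 2/2 = 1
s = 1 + (scale-1)·z/height = 1 + (1.39-1)·2/2 = 1.390000
θ = twist·z/height = 223°·2/2 = 223.0000° = 3.892084 rad
cos θ = -0.731354, sin θ = -0.681998 (intermediates below are computed at full precision and shown rounded to 5 d.p.)
v1: (-4.5,-4.5) → rotate → (0.22210,6.36008) → ×s → (0.30872,8.84052) → (0.31,8.84)
v2: (-1.5,-3.5) → rotate → (-1.28996,3.58274) → ×s → (-1.79305,4.98000) → (-1.79,4.98)
v3: (4.5,-1) → rotate → (-3.97309,-2.33764) → ×s → (-5.52260,-3.24932) → (-5.52,-3.25)
v4: (-0.5,3) → rotate → (2.41167,-1.85306) → ×s → (3.35222,-2.57576) → (3.35,-2.58)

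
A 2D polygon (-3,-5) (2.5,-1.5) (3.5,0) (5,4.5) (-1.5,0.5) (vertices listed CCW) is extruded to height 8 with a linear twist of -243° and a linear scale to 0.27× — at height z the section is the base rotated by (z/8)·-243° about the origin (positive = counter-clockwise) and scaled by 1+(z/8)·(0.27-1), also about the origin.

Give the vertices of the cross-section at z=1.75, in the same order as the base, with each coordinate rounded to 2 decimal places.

t = z/height = 1.75/8 = 0.21875
s = 1 + (scale-1)·z/height = 1 + (0.27-1)·1.75/8 = 0.840313
θ = twist·z/height = -243°·1.75/8 = -53.1563° = -0.927752 rad
cos θ = 0.599635, sin θ = -0.800274 (intermediates below are computed at full precision and shown rounded to 5 d.p.)
v1: (-3,-5) → rotate → (-5.80027,-0.59735) → ×s → (-4.87404,-0.50196) → (-4.87,-0.50)
v2: (2.5,-1.5) → rotate → (0.29868,-2.90014) → ×s → (0.25098,-2.43702) → (0.25,-2.44)
v3: (3.5,0) → rotate → (2.09872,-2.80096) → ×s → (1.76358,-2.35368) → (1.76,-2.35)
v4: (5,4.5) → rotate → (6.59941,-1.30301) → ×s → (5.54556,-1.09494) → (5.55,-1.09)
v5: (-1.5,0.5) → rotate → (-0.49932,1.50023) → ×s → (-0.41958,1.26066) → (-0.42,1.26)

Cross-section at z=1.75: (-4.87,-0.50) (0.25,-2.44) (1.76,-2.35) (5.55,-1.09) (-0.42,1.26)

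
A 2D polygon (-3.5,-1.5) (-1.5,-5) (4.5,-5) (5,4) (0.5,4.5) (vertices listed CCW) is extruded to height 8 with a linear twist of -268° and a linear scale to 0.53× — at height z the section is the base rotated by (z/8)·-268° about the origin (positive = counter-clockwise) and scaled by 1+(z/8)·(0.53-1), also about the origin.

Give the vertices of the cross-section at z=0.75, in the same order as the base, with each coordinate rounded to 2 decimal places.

t = z/height = 0.75/8 = 0.09375
s = 1 + (scale-1)·z/height = 1 + (0.53-1)·0.75/8 = 0.955938
θ = twist·z/height = -268°·0.75/8 = -25.1250° = -0.438514 rad
cos θ = 0.905384, sin θ = -0.424595 (intermediates below are computed at full precision and shown rounded to 5 d.p.)
v1: (-3.5,-1.5) → rotate → (-3.80573,0.12801) → ×s → (-3.63804,0.12237) → (-3.64,0.12)
v2: (-1.5,-5) → rotate → (-3.48105,-3.89003) → ×s → (-3.32766,-3.71862) → (-3.33,-3.72)
v3: (4.5,-5) → rotate → (1.95125,-6.43759) → ×s → (1.86528,-6.15394) → (1.87,-6.15)
v4: (5,4) → rotate → (6.22530,1.49856) → ×s → (5.95099,1.43253) → (5.95,1.43)
v5: (0.5,4.5) → rotate → (2.36337,3.86193) → ×s → (2.25923,3.69176) → (2.26,3.69)

Cross-section at z=0.75: (-3.64,0.12) (-3.33,-3.72) (1.87,-6.15) (5.95,1.43) (2.26,3.69)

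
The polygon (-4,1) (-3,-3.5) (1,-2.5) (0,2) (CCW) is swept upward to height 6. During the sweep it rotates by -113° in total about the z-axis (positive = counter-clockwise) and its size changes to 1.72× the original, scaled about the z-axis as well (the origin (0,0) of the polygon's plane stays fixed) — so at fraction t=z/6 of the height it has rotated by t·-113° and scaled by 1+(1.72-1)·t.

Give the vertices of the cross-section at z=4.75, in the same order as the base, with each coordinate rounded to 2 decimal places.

t = z/height = 4.75/6 = 0.791667
s = 1 + (scale-1)·z/height = 1 + (1.72-1)·4.75/6 = 1.570000
θ = twist·z/height = -113°·4.75/6 = -89.4583° = -1.561342 rad
cos θ = 0.009454, sin θ = -0.999955 (intermediates below are computed at full precision and shown rounded to 5 d.p.)
v1: (-4,1) → rotate → (0.96214,4.00927) → ×s → (1.51056,6.29456) → (1.51,6.29)
v2: (-3,-3.5) → rotate → (-3.52820,2.96678) → ×s → (-5.53928,4.65784) → (-5.54,4.66)
v3: (1,-2.5) → rotate → (-2.49043,-1.02359) → ×s → (-3.90998,-1.60704) → (-3.91,-1.61)
v4: (0,2) → rotate → (1.99991,0.01891) → ×s → (3.13986,0.02968) → (3.14,0.03)

Cross-section at z=4.75: (1.51,6.29) (-5.54,4.66) (-3.91,-1.61) (3.14,0.03)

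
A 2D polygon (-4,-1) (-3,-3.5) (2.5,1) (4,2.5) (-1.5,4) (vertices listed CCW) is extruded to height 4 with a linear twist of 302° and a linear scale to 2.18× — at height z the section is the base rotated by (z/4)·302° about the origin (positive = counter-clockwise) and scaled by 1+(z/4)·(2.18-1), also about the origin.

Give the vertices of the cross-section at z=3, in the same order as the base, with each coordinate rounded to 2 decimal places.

t = z/height = 3/4 = 0.75
s = 1 + (scale-1)·z/height = 1 + (2.18-1)·3/4 = 1.885000
θ = twist·z/height = 302°·3/4 = 226.5000° = 3.953171 rad
cos θ = -0.688355, sin θ = -0.725374 (intermediates below are computed at full precision and shown rounded to 5 d.p.)
v1: (-4,-1) → rotate → (2.02804,3.58985) → ×s → (3.82286,6.76687) → (3.82,6.77)
v2: (-3,-3.5) → rotate → (-0.47375,4.58536) → ×s → (-0.89301,8.64341) → (-0.89,8.64)
v3: (2.5,1) → rotate → (-0.99551,-2.50179) → ×s → (-1.87654,-4.71588) → (-1.88,-4.72)
v4: (4,2.5) → rotate → (-0.93998,-4.62238) → ×s → (-1.77187,-8.71319) → (-1.77,-8.71)
v5: (-1.5,4) → rotate → (3.93403,-1.66536) → ×s → (7.41565,-3.13920) → (7.42,-3.14)

Cross-section at z=3: (3.82,6.77) (-0.89,8.64) (-1.88,-4.72) (-1.77,-8.71) (7.42,-3.14)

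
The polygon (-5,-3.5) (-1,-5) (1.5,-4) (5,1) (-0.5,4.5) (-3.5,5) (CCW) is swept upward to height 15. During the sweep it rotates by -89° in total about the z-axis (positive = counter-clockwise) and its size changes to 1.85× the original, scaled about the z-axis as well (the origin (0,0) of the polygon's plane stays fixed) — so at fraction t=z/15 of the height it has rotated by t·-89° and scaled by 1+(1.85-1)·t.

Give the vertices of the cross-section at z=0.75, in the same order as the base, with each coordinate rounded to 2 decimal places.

Cross-section at z=0.75: (-5.48,-3.23) (-1.44,-5.12) (1.24,-4.28) (5.28,0.63) (-0.16,4.72) (-3.23,5.48)

t = z/height = 0.75/15 = 0.05
s = 1 + (scale-1)·z/height = 1 + (1.85-1)·0.75/15 = 1.042500
θ = twist·z/height = -89°·0.75/15 = -4.4500° = -0.077667 rad
cos θ = 0.996985, sin θ = -0.077589 (intermediates below are computed at full precision and shown rounded to 5 d.p.)
v1: (-5,-3.5) → rotate → (-5.25649,-3.10150) → ×s → (-5.47989,-3.23332) → (-5.48,-3.23)
v2: (-1,-5) → rotate → (-1.38493,-4.90734) → ×s → (-1.44379,-5.11590) → (-1.44,-5.12)
v3: (1.5,-4) → rotate → (1.18512,-4.10433) → ×s → (1.23549,-4.27876) → (1.24,-4.28)
v4: (5,1) → rotate → (5.06252,0.60904) → ×s → (5.27767,0.63492) → (5.28,0.63)
v5: (-0.5,4.5) → rotate → (-0.14934,4.52523) → ×s → (-0.15569,4.71755) → (-0.16,4.72)
v6: (-3.5,5) → rotate → (-3.10150,5.25649) → ×s → (-3.23332,5.47989) → (-3.23,5.48)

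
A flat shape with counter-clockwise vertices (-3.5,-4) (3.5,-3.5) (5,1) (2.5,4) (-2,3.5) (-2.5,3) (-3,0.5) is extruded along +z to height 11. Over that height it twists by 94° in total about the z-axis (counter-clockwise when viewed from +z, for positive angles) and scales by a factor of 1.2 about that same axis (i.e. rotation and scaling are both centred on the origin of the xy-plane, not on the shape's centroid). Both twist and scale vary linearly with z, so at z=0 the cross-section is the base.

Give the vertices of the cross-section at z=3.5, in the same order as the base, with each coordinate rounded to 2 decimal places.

t = z/height = 3.5/11 = 0.318182
s = 1 + (scale-1)·z/height = 1 + (1.2-1)·3.5/11 = 1.063636
θ = twist·z/height = 94°·3.5/11 = 29.9091° = 0.522012 rad
cos θ = 0.866818, sin θ = 0.498625 (intermediates below are computed at full precision and shown rounded to 5 d.p.)
v1: (-3.5,-4) → rotate → (-1.03936,-5.21246) → ×s → (-1.10550,-5.54416) → (-1.11,-5.54)
v2: (3.5,-3.5) → rotate → (4.77905,-1.28867) → ×s → (5.08317,-1.37068) → (5.08,-1.37)
v3: (5,1) → rotate → (3.83546,3.35994) → ×s → (4.07954,3.57376) → (4.08,3.57)
v4: (2.5,4) → rotate → (0.17254,4.71383) → ×s → (0.18352,5.01381) → (0.18,5.01)
v5: (-2,3.5) → rotate → (-3.47882,2.03661) → ×s → (-3.70020,2.16621) → (-3.70,2.17)
v6: (-2.5,3) → rotate → (-3.66292,1.35389) → ×s → (-3.89601,1.44005) → (-3.90,1.44)
v7: (-3,0.5) → rotate → (-2.84977,-1.06247) → ×s → (-3.03111,-1.13008) → (-3.03,-1.13)

Cross-section at z=3.5: (-1.11,-5.54) (5.08,-1.37) (4.08,3.57) (0.18,5.01) (-3.70,2.17) (-3.90,1.44) (-3.03,-1.13)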